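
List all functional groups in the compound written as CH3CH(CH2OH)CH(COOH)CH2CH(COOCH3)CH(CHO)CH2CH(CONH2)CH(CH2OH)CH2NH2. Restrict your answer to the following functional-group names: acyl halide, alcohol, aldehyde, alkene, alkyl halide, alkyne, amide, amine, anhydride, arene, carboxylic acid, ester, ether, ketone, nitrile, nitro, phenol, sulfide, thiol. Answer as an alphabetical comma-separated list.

alcohol, aldehyde, amide, amine, carboxylic acid, ester

Reading the structure from left to right:
  CH(CH2OH): pendant –CH2OH on an sp³ backbone C → alcohol.
  CH(COOH): pendant –COOH: carbonyl C bonded to C and –OH → carboxylic acid.
  CH(COOCH3): pendant –COOCH3: carbonyl C bonded to C and –OCH3 → ester.
  CH(CHO): pendant –CHO: carbonyl C bonded to C and H → aldehyde.
  CH(CONH2): pendant –CONH2: carbonyl C bonded to C and N → amide.
  CH(CH2OH): pendant –CH2OH on an sp³ backbone C → alcohol.
  CH2NH2: –NH2 on an sp³ carbon with no adjacent C=O → amine.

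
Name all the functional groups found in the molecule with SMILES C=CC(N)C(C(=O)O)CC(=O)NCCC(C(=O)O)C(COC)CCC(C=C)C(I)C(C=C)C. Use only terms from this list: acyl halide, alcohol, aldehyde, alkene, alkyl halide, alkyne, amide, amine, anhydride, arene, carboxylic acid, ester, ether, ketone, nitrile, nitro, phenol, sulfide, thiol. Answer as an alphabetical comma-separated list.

alkene, alkyl halide, amide, amine, carboxylic acid, ether

C=C double bond → alkene.
–NH2 on an sp³ carbon with no adjacent C=O → amine.
pendant –COOH: carbonyl C bonded to C and –OH → carboxylic acid.
–C(=O)–N– linkage → amide (the N is not an amine).
pendant –COOH: carbonyl C bonded to C and –OH → carboxylic acid.
pendant –CH2OCH3: C–O–C linkage → ether.
pendant –CH=CH2: C=C double bond → alkene.
halogen on an sp³ carbon → alkyl halide.
pendant –CH=CH2: C=C double bond → alkene.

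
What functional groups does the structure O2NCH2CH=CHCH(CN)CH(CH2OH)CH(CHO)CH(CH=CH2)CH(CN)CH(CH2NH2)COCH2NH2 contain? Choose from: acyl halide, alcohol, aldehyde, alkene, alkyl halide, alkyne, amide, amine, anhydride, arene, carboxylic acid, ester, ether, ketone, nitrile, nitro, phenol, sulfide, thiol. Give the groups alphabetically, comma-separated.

alcohol, aldehyde, alkene, amine, ketone, nitrile, nitro

Taking each segment in turn:
  O2NCH2: –NO2 on carbon → nitro group.
  CH=CH: C=C double bond → alkene.
  CH(CN): pendant –C≡N: nitrile.
  CH(CH2OH): pendant –CH2OH on an sp³ backbone C → alcohol.
  CH(CHO): pendant –CHO: carbonyl C bonded to C and H → aldehyde.
  CH(CH=CH2): pendant –CH=CH2: C=C double bond → alkene.
  CH(CN): pendant –C≡N: nitrile.
  CH(CH2NH2): pendant –CH2NH2: N on sp³ C, no adjacent C=O → amine.
  CO: –C(=O)– with carbon on both sides → ketone.
  CH2NH2: –NH2 on an sp³ carbon with no adjacent C=O → amine.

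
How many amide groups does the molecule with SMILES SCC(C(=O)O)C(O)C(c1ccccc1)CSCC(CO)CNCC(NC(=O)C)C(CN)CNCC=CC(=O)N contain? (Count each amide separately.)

2

Working along the chain:
  HSCH2: –SH on an sp³ carbon → thiol.
  CH(COOH): pendant –COOH: carbonyl C bonded to C and –OH → carboxylic acid.
  CH(OH): –OH on an sp³ carbon → alcohol (secondary).
  CH(C6H5): pendant –C6H5: benzene ring → arene.
  CH2SCH2: C–S–C linkage → sulfide (thioether).
  CH(CH2OH): pendant –CH2OH on an sp³ backbone C → alcohol.
  CH2NHCH2: C–N–C with sp³ carbons and no adjacent C=O → amine (secondary).
  CH(NHCOCH3): pendant –NHC(=O)CH3: N bonded to a carbonyl → amide (not amine).
  CH(CH2NH2): pendant –CH2NH2: N on sp³ C, no adjacent C=O → amine.
  CH2NHCH2: C–N–C with sp³ carbons and no adjacent C=O → amine (secondary).
  CH=CH: C=C double bond → alkene.
  CONH2: –C(=O)NH2: carbonyl C bonded to C and to N → amide (the N is not a separate amine).
Amide appears at: CH(NHCOCH3), CONH2 → 2.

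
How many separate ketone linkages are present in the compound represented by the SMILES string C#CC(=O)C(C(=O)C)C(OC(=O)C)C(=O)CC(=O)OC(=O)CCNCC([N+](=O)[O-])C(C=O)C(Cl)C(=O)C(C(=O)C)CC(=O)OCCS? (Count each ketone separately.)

5

Working along the chain:
  HC≡C: C≡C triple bond → alkyne.
  CO: –C(=O)– with carbon on both sides → ketone.
  CH(COCH3): pendant –COCH3: carbonyl C bonded to two carbons → ketone.
  CH(OCOCH3): pendant –OC(=O)CH3: an acyloxy group → ester.
  CO: –C(=O)– with carbon on both sides → ketone.
  CH2CO-O-COCH2: two acyl groups sharing one oxygen, –C(=O)–O–C(=O)– → anhydride.
  CH2NHCH2: C–N–C with sp³ carbons and no adjacent C=O → amine (secondary).
  CH(NO2): –NO2 on an sp³ carbon → nitro (the N=O is not a carbonyl).
  CH(CHO): pendant –CHO: carbonyl C bonded to C and H → aldehyde.
  CH(Cl): halogen on an sp³ carbon → alkyl halide.
  CO: –C(=O)– with carbon on both sides → ketone.
  CH(COCH3): pendant –COCH3: carbonyl C bonded to two carbons → ketone.
  CH2COOCH2: –C(=O)–O–C with C on the carbonyl side → ester.
  CH2SH: –SH on an sp³ carbon → thiol.
Ketone appears at: CO, CH(COCH3), CO, CO, CH(COCH3) → 5.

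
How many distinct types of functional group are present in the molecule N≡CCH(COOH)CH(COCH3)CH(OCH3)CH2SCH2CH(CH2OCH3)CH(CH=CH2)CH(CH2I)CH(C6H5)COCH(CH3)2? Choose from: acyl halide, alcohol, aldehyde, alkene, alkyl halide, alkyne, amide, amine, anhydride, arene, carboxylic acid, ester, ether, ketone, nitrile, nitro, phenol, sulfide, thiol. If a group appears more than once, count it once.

8

Reading the structure from left to right:
  N≡C: N≡C–: carbon triple-bonded to nitrogen → nitrile.
  CH(COOH): pendant –COOH: carbonyl C bonded to C and –OH → carboxylic acid.
  CH(COCH3): pendant –COCH3: carbonyl C bonded to two carbons → ketone.
  CH(OCH3): pendant –OCH3: C–O–C with sp³ C, no adjacent C=O → ether.
  CH2SCH2: C–S–C linkage → sulfide (thioether).
  CH(CH2OCH3): pendant –CH2OCH3: C–O–C linkage → ether.
  CH(CH=CH2): pendant –CH=CH2: C=C double bond → alkene.
  CH(CH2I): pendant –CH2X: halogen on sp³ carbon → alkyl halide.
  CH(C6H5): pendant –C6H5: benzene ring → arene.
  CO: –C(=O)– with carbon on both sides → ketone.
Distinct types present: alkene, alkyl halide, arene, carboxylic acid, ether, ketone, nitrile, sulfide.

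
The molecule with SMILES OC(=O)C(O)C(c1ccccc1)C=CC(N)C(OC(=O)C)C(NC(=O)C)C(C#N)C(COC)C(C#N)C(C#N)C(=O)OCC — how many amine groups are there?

1

Taking each segment in turn:
  HOOC: –COOH: carbonyl C bonded to –OH and C → carboxylic acid (the –OH is not a separate alcohol).
  CH(OH): –OH on an sp³ carbon → alcohol (secondary).
  CH(C6H5): pendant –C6H5: benzene ring → arene.
  CH=CH: C=C double bond → alkene.
  CH(NH2): –NH2 on an sp³ carbon with no adjacent C=O → amine.
  CH(OCOCH3): pendant –OC(=O)CH3: an acyloxy group → ester.
  CH(NHCOCH3): pendant –NHC(=O)CH3: N bonded to a carbonyl → amide (not amine).
  CH(CN): pendant –C≡N: nitrile.
  CH(CH2OCH3): pendant –CH2OCH3: C–O–C linkage → ether.
  CH(CN): pendant –C≡N: nitrile.
  CH(CN): pendant –C≡N: nitrile.
  COOCH2CH3: –C(=O)OCH2CH3: carbonyl C bonded to C and to –OEt → ester.
Amine appears at: CH(NH2) → 1.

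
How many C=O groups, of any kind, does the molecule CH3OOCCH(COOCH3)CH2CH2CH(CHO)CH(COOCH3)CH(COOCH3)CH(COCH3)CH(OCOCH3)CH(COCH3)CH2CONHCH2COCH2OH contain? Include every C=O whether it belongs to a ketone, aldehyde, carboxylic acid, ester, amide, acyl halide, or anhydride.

CH3OOC: ester, 1 C=O (running total 1).
CH(COOCH3): ester, 1 C=O (running total 2).
CH(CHO): aldehyde, 1 C=O (running total 3).
CH(COOCH3): ester, 1 C=O (running total 4).
CH(COOCH3): ester, 1 C=O (running total 5).
CH(COCH3): ketone, 1 C=O (running total 6).
CH(OCOCH3): ester, 1 C=O (running total 7).
CH(COCH3): ketone, 1 C=O (running total 8).
CH2CONHCH2: amide, 1 C=O (running total 9).
CO: ketone, 1 C=O (running total 10).

10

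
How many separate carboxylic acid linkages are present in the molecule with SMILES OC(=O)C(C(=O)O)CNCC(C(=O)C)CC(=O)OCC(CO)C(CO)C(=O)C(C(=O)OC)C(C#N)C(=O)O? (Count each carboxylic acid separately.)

3

Taking each segment in turn:
  HOOC: –COOH: carbonyl C bonded to –OH and C → carboxylic acid (the –OH is not a separate alcohol).
  CH(COOH): pendant –COOH: carbonyl C bonded to C and –OH → carboxylic acid.
  CH2NHCH2: C–N–C with sp³ carbons and no adjacent C=O → amine (secondary).
  CH(COCH3): pendant –COCH3: carbonyl C bonded to two carbons → ketone.
  CH2COOCH2: –C(=O)–O–C with C on the carbonyl side → ester.
  CH(CH2OH): pendant –CH2OH on an sp³ backbone C → alcohol.
  CH(CH2OH): pendant –CH2OH on an sp³ backbone C → alcohol.
  CO: –C(=O)– with carbon on both sides → ketone.
  CH(COOCH3): pendant –COOCH3: carbonyl C bonded to C and –OCH3 → ester.
  CH(CN): pendant –C≡N: nitrile.
  COOH: –COOH: carbonyl C bonded to –OH and C → carboxylic acid (the –OH is not a separate alcohol).
Carboxylic acid appears at: HOOC, CH(COOH), COOH → 3.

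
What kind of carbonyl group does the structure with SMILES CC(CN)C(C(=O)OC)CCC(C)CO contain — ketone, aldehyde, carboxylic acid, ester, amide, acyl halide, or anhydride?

ester

The carbonyl is in the CH(COOCH3) segment: pendant –COOCH3: carbonyl C bonded to C and –OCH3 → ester.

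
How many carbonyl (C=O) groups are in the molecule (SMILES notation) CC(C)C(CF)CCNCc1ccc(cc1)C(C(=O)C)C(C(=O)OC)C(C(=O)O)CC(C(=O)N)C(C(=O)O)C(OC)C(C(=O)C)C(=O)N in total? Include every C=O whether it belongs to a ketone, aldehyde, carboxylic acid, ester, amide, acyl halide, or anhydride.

7

CH(COCH3): ketone, 1 C=O (running total 1).
CH(COOCH3): ester, 1 C=O (running total 2).
CH(COOH): carboxylic acid, 1 C=O (running total 3).
CH(CONH2): amide, 1 C=O (running total 4).
CH(COOH): carboxylic acid, 1 C=O (running total 5).
CH(COCH3): ketone, 1 C=O (running total 6).
CONH2: amide, 1 C=O (running total 7).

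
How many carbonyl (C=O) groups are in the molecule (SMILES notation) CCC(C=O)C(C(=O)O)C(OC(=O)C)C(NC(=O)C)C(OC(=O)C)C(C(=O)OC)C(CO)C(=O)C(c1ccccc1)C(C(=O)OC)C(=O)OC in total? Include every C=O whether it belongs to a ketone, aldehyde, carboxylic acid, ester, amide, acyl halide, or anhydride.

CH(CHO): aldehyde, 1 C=O (running total 1).
CH(COOH): carboxylic acid, 1 C=O (running total 2).
CH(OCOCH3): ester, 1 C=O (running total 3).
CH(NHCOCH3): amide, 1 C=O (running total 4).
CH(OCOCH3): ester, 1 C=O (running total 5).
CH(COOCH3): ester, 1 C=O (running total 6).
CO: ketone, 1 C=O (running total 7).
CH(COOCH3): ester, 1 C=O (running total 8).
COOCH3: ester, 1 C=O (running total 9).

9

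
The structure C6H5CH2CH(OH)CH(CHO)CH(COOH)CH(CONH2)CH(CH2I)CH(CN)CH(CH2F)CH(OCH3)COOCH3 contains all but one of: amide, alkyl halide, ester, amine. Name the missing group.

amine

ester: present (COOCH3 — –C(=O)OCH3: carbonyl C bonded to C and to –OCH3 → ester (not ketone + ether)).
amide: present (CH(CONH2) — pendant –CONH2: carbonyl C bonded to C and N → amide).
alkyl halide: present (CH(CH2I) — pendant –CH2X: halogen on sp³ carbon → alkyl halide).
amine: absent. In CH(CONH2), the nitrogen is bonded directly to a carbonyl carbon, making it part of an amide, not a free amine.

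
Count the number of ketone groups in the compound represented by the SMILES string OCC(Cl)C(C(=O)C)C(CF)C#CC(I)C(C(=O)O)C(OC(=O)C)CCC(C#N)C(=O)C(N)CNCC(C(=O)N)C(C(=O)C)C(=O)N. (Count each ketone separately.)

Reading the structure from left to right:
  HOCH2: HO– on an sp³ carbon → alcohol.
  CH(Cl): halogen on an sp³ carbon → alkyl halide.
  CH(COCH3): pendant –COCH3: carbonyl C bonded to two carbons → ketone.
  CH(CH2F): pendant –CH2X: halogen on sp³ carbon → alkyl halide.
  C≡C: C≡C triple bond → alkyne.
  CH(I): halogen on an sp³ carbon → alkyl halide.
  CH(COOH): pendant –COOH: carbonyl C bonded to C and –OH → carboxylic acid.
  CH(OCOCH3): pendant –OC(=O)CH3: an acyloxy group → ester.
  CH(CN): pendant –C≡N: nitrile.
  CO: –C(=O)– with carbon on both sides → ketone.
  CH(NH2): –NH2 on an sp³ carbon with no adjacent C=O → amine.
  CH2NHCH2: C–N–C with sp³ carbons and no adjacent C=O → amine (secondary).
  CH(CONH2): pendant –CONH2: carbonyl C bonded to C and N → amide.
  CH(COCH3): pendant –COCH3: carbonyl C bonded to two carbons → ketone.
  CONH2: –C(=O)NH2: carbonyl C bonded to C and to N → amide (the N is not a separate amine).
Ketone appears at: CH(COCH3), CO, CH(COCH3) → 3.

3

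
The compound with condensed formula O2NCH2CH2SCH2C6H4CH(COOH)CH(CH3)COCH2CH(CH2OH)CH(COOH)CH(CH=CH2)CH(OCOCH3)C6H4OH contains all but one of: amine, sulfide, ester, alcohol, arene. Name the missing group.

amine

sulfide: present (CH2SCH2 — C–S–C linkage → sulfide (thioether)).
arene: present (C6H4 — para-disubstituted benzene ring → arene).
ester: present (CH(OCOCH3) — pendant –OC(=O)CH3: an acyloxy group → ester).
alcohol: present (CH(CH2OH) — pendant –CH2OH on an sp³ backbone C → alcohol).
amine: no segment matches this pattern.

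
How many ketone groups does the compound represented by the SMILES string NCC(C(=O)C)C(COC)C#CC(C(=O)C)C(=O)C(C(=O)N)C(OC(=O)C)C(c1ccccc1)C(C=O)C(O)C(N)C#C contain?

Taking each segment in turn:
  H2NCH2: –NH2 on an sp³ carbon with no adjacent C=O → amine.
  CH(COCH3): pendant –COCH3: carbonyl C bonded to two carbons → ketone.
  CH(CH2OCH3): pendant –CH2OCH3: C–O–C linkage → ether.
  C≡C: C≡C triple bond → alkyne.
  CH(COCH3): pendant –COCH3: carbonyl C bonded to two carbons → ketone.
  CO: –C(=O)– with carbon on both sides → ketone.
  CH(CONH2): pendant –CONH2: carbonyl C bonded to C and N → amide.
  CH(OCOCH3): pendant –OC(=O)CH3: an acyloxy group → ester.
  CH(C6H5): pendant –C6H5: benzene ring → arene.
  CH(CHO): pendant –CHO: carbonyl C bonded to C and H → aldehyde.
  CH(OH): –OH on an sp³ carbon → alcohol (secondary).
  CH(NH2): –NH2 on an sp³ carbon with no adjacent C=O → amine.
  C≡CH: C≡C triple bond → alkyne.
Ketone appears at: CH(COCH3), CH(COCH3), CO → 3.

3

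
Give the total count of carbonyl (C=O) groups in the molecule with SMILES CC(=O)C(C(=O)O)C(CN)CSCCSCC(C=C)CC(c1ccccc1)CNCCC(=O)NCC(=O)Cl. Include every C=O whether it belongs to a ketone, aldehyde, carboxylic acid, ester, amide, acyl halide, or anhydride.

4

CO: ketone, 1 C=O (running total 1).
CH(COOH): carboxylic acid, 1 C=O (running total 2).
CH2CONHCH2: amide, 1 C=O (running total 3).
COCl: acyl halide, 1 C=O (running total 4).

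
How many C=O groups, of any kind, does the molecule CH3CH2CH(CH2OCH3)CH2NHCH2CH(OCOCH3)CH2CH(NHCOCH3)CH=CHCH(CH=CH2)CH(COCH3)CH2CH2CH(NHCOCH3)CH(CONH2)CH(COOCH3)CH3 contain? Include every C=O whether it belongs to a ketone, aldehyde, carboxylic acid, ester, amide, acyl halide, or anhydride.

CH(OCOCH3): ester, 1 C=O (running total 1).
CH(NHCOCH3): amide, 1 C=O (running total 2).
CH(COCH3): ketone, 1 C=O (running total 3).
CH(NHCOCH3): amide, 1 C=O (running total 4).
CH(CONH2): amide, 1 C=O (running total 5).
CH(COOCH3): ester, 1 C=O (running total 6).

6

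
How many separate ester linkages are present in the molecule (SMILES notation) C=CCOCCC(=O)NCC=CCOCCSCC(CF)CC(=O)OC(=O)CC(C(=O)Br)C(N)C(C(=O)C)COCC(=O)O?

Reading the structure from left to right:
  CH2=CH: C=C double bond → alkene.
  CH2OCH2: C–O–C with sp³ carbons on both sides and no adjacent C=O → ether.
  CH2CONHCH2: –C(=O)–N– linkage → amide (the N is not an amine).
  CH=CH: C=C double bond → alkene.
  CH2OCH2: C–O–C with sp³ carbons on both sides and no adjacent C=O → ether.
  CH2SCH2: C–S–C linkage → sulfide (thioether).
  CH(CH2F): pendant –CH2X: halogen on sp³ carbon → alkyl halide.
  CH2CO-O-COCH2: two acyl groups sharing one oxygen, –C(=O)–O–C(=O)– → anhydride.
  CH(COBr): pendant –C(=O)X: carbonyl C bonded to C and halogen → acyl halide.
  CH(NH2): –NH2 on an sp³ carbon with no adjacent C=O → amine.
  CH(COCH3): pendant –COCH3: carbonyl C bonded to two carbons → ketone.
  CH2OCH2: C–O–C with sp³ carbons on both sides and no adjacent C=O → ether.
  COOH: –COOH: carbonyl C bonded to –OH and C → carboxylic acid (the –OH is not a separate alcohol).
No segment is a ester: CH2OCH2 is ether, not ester; CH2OCH2 is ether, not ester; CH2CO-O-COCH2 is anhydride, not ester. → 0.

0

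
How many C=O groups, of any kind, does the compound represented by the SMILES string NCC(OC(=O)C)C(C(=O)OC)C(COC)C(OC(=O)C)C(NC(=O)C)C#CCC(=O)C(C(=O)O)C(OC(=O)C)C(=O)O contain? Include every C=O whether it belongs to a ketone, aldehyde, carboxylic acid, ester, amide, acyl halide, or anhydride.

CH(OCOCH3): ester, 1 C=O (running total 1).
CH(COOCH3): ester, 1 C=O (running total 2).
CH(OCOCH3): ester, 1 C=O (running total 3).
CH(NHCOCH3): amide, 1 C=O (running total 4).
CO: ketone, 1 C=O (running total 5).
CH(COOH): carboxylic acid, 1 C=O (running total 6).
CH(OCOCH3): ester, 1 C=O (running total 7).
COOH: carboxylic acid, 1 C=O (running total 8).

8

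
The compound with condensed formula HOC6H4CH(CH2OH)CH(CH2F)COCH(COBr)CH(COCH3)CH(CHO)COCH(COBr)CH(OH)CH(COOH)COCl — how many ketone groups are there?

Reading the structure from left to right:
  HOC6H4: –OH attached directly to an aromatic ring → phenol (not alcohol); the ring itself is an arene.
  CH(CH2OH): pendant –CH2OH on an sp³ backbone C → alcohol.
  CH(CH2F): pendant –CH2X: halogen on sp³ carbon → alkyl halide.
  CO: –C(=O)– with carbon on both sides → ketone.
  CH(COBr): pendant –C(=O)X: carbonyl C bonded to C and halogen → acyl halide.
  CH(COCH3): pendant –COCH3: carbonyl C bonded to two carbons → ketone.
  CH(CHO): pendant –CHO: carbonyl C bonded to C and H → aldehyde.
  CO: –C(=O)– with carbon on both sides → ketone.
  CH(COBr): pendant –C(=O)X: carbonyl C bonded to C and halogen → acyl halide.
  CH(OH): –OH on an sp³ carbon → alcohol (secondary).
  CH(COOH): pendant –COOH: carbonyl C bonded to C and –OH → carboxylic acid.
  COCl: –C(=O)Cl: carbonyl C bonded to C and to a halogen → acyl halide (not alkyl halide).
Ketone appears at: CO, CH(COCH3), CO → 3.

3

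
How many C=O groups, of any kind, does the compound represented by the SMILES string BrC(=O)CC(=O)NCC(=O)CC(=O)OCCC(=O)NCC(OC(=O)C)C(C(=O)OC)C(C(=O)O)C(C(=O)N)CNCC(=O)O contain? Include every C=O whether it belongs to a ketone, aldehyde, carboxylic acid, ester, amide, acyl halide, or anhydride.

BrCO: acyl halide, 1 C=O (running total 1).
CH2CONHCH2: amide, 1 C=O (running total 2).
CO: ketone, 1 C=O (running total 3).
CH2COOCH2: ester, 1 C=O (running total 4).
CH2CONHCH2: amide, 1 C=O (running total 5).
CH(OCOCH3): ester, 1 C=O (running total 6).
CH(COOCH3): ester, 1 C=O (running total 7).
CH(COOH): carboxylic acid, 1 C=O (running total 8).
CH(CONH2): amide, 1 C=O (running total 9).
COOH: carboxylic acid, 1 C=O (running total 10).

10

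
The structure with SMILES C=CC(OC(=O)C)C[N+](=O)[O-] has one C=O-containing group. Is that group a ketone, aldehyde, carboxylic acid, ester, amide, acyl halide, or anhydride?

The carbonyl is in the CH(OCOCH3) segment: pendant –OC(=O)CH3: an acyloxy group → ester.

ester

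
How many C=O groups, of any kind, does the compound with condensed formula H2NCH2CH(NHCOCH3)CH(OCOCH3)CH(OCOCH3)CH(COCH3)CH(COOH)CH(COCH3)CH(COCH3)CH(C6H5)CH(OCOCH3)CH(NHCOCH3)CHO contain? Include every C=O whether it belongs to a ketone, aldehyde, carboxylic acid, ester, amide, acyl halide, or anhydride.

CH(NHCOCH3): amide, 1 C=O (running total 1).
CH(OCOCH3): ester, 1 C=O (running total 2).
CH(OCOCH3): ester, 1 C=O (running total 3).
CH(COCH3): ketone, 1 C=O (running total 4).
CH(COOH): carboxylic acid, 1 C=O (running total 5).
CH(COCH3): ketone, 1 C=O (running total 6).
CH(COCH3): ketone, 1 C=O (running total 7).
CH(OCOCH3): ester, 1 C=O (running total 8).
CH(NHCOCH3): amide, 1 C=O (running total 9).
CHO: aldehyde, 1 C=O (running total 10).

10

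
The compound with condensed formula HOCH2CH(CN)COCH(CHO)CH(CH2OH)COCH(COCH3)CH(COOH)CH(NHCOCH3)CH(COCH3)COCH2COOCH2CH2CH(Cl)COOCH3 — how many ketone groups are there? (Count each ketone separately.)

HO– on an sp³ carbon → alcohol.
pendant –C≡N: nitrile.
–C(=O)– with carbon on both sides → ketone.
pendant –CHO: carbonyl C bonded to C and H → aldehyde.
pendant –CH2OH on an sp³ backbone C → alcohol.
–C(=O)– with carbon on both sides → ketone.
pendant –COCH3: carbonyl C bonded to two carbons → ketone.
pendant –COOH: carbonyl C bonded to C and –OH → carboxylic acid.
pendant –NHC(=O)CH3: N bonded to a carbonyl → amide (not amine).
pendant –COCH3: carbonyl C bonded to two carbons → ketone.
–C(=O)– with carbon on both sides → ketone.
–C(=O)–O–C with C on the carbonyl side → ester.
halogen on an sp³ carbon → alkyl halide.
–C(=O)OCH3: carbonyl C bonded to C and to –OCH3 → ester (not ketone + ether).
Ketone appears at: CO, CO, CH(COCH3), CH(COCH3), CO → 5.

5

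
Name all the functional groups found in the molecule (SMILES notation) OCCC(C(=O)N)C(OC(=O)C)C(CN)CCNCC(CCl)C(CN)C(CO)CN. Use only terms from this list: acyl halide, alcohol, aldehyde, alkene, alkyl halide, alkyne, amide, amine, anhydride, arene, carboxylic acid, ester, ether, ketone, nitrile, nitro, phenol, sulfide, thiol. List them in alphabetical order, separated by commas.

Reading the structure from left to right:
  HOCH2: HO– on an sp³ carbon → alcohol.
  CH(CONH2): pendant –CONH2: carbonyl C bonded to C and N → amide.
  CH(OCOCH3): pendant –OC(=O)CH3: an acyloxy group → ester.
  CH(CH2NH2): pendant –CH2NH2: N on sp³ C, no adjacent C=O → amine.
  CH2NHCH2: C–N–C with sp³ carbons and no adjacent C=O → amine (secondary).
  CH(CH2Cl): pendant –CH2X: halogen on sp³ carbon → alkyl halide.
  CH(CH2NH2): pendant –CH2NH2: N on sp³ C, no adjacent C=O → amine.
  CH(CH2OH): pendant –CH2OH on an sp³ backbone C → alcohol.
  CH2NH2: –NH2 on an sp³ carbon with no adjacent C=O → amine.

alcohol, alkyl halide, amide, amine, ester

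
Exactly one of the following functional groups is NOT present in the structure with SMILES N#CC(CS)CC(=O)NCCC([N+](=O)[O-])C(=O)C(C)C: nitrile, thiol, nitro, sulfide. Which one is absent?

nitrile: present (N≡C — N≡C–: carbon triple-bonded to nitrogen → nitrile).
nitro: present (CH(NO2) — –NO2 on an sp³ carbon → nitro (the N=O is not a carbonyl)).
thiol: present (CH(CH2SH) — pendant –CH2SH → thiol).
sulfide: no segment matches this pattern.

sulfide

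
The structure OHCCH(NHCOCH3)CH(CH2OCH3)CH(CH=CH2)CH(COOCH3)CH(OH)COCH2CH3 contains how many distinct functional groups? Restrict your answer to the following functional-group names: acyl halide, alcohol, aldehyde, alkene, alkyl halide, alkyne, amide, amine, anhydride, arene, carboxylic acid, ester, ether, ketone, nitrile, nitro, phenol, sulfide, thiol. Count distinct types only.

Taking each segment in turn:
  OHC: terminal –CHO: carbonyl C bonded to H and C → aldehyde.
  CH(NHCOCH3): pendant –NHC(=O)CH3: N bonded to a carbonyl → amide (not amine).
  CH(CH2OCH3): pendant –CH2OCH3: C–O–C linkage → ether.
  CH(CH=CH2): pendant –CH=CH2: C=C double bond → alkene.
  CH(COOCH3): pendant –COOCH3: carbonyl C bonded to C and –OCH3 → ester.
  CH(OH): –OH on an sp³ carbon → alcohol (secondary).
  CO: –C(=O)– with carbon on both sides → ketone.
Distinct types present: alcohol, aldehyde, alkene, amide, ester, ether, ketone.

7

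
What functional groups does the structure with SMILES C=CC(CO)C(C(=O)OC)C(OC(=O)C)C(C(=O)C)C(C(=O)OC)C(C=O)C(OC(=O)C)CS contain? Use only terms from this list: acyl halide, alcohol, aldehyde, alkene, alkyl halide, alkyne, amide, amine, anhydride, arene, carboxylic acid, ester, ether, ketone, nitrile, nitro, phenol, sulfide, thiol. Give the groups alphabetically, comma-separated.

Working along the chain:
  CH2=CH: C=C double bond → alkene.
  CH(CH2OH): pendant –CH2OH on an sp³ backbone C → alcohol.
  CH(COOCH3): pendant –COOCH3: carbonyl C bonded to C and –OCH3 → ester.
  CH(OCOCH3): pendant –OC(=O)CH3: an acyloxy group → ester.
  CH(COCH3): pendant –COCH3: carbonyl C bonded to two carbons → ketone.
  CH(COOCH3): pendant –COOCH3: carbonyl C bonded to C and –OCH3 → ester.
  CH(CHO): pendant –CHO: carbonyl C bonded to C and H → aldehyde.
  CH(OCOCH3): pendant –OC(=O)CH3: an acyloxy group → ester.
  CH2SH: –SH on an sp³ carbon → thiol.

alcohol, aldehyde, alkene, ester, ketone, thiol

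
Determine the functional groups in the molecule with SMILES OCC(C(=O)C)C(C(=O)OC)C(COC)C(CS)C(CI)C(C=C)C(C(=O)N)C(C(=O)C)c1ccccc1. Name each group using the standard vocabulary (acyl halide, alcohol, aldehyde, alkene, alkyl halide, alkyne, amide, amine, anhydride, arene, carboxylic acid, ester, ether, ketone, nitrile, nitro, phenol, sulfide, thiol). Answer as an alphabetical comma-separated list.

Working along the chain:
  HOCH2: HO– on an sp³ carbon → alcohol.
  CH(COCH3): pendant –COCH3: carbonyl C bonded to two carbons → ketone.
  CH(COOCH3): pendant –COOCH3: carbonyl C bonded to C and –OCH3 → ester.
  CH(CH2OCH3): pendant –CH2OCH3: C–O–C linkage → ether.
  CH(CH2SH): pendant –CH2SH → thiol.
  CH(CH2I): pendant –CH2X: halogen on sp³ carbon → alkyl halide.
  CH(CH=CH2): pendant –CH=CH2: C=C double bond → alkene.
  CH(CONH2): pendant –CONH2: carbonyl C bonded to C and N → amide.
  CH(COCH3): pendant –COCH3: carbonyl C bonded to two carbons → ketone.
  C6H5: –C6H5 phenyl ring → arene.

alcohol, alkene, alkyl halide, amide, arene, ester, ether, ketone, thiol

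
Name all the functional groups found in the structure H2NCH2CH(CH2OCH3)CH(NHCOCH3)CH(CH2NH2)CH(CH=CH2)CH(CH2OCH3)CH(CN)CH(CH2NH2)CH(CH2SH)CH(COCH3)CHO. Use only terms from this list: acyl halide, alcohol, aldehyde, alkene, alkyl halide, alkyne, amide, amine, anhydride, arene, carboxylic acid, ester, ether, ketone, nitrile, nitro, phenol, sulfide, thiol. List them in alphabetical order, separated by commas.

aldehyde, alkene, amide, amine, ether, ketone, nitrile, thiol

–NH2 on an sp³ carbon with no adjacent C=O → amine.
pendant –CH2OCH3: C–O–C linkage → ether.
pendant –NHC(=O)CH3: N bonded to a carbonyl → amide (not amine).
pendant –CH2NH2: N on sp³ C, no adjacent C=O → amine.
pendant –CH=CH2: C=C double bond → alkene.
pendant –CH2OCH3: C–O–C linkage → ether.
pendant –C≡N: nitrile.
pendant –CH2NH2: N on sp³ C, no adjacent C=O → amine.
pendant –CH2SH → thiol.
pendant –COCH3: carbonyl C bonded to two carbons → ketone.
terminal –CHO: carbonyl C bonded to H and C → aldehyde.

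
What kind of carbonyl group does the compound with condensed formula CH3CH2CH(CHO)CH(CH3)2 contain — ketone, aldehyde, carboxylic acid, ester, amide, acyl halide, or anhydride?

The carbonyl is in the CH(CHO) segment: pendant –CHO: carbonyl C bonded to C and H → aldehyde.

aldehyde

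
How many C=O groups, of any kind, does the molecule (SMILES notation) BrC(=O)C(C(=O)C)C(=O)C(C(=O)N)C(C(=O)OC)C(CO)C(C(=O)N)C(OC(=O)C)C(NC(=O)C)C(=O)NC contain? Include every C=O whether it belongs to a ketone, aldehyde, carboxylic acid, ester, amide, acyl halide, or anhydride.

9

BrCO: acyl halide, 1 C=O (running total 1).
CH(COCH3): ketone, 1 C=O (running total 2).
CO: ketone, 1 C=O (running total 3).
CH(CONH2): amide, 1 C=O (running total 4).
CH(COOCH3): ester, 1 C=O (running total 5).
CH(CONH2): amide, 1 C=O (running total 6).
CH(OCOCH3): ester, 1 C=O (running total 7).
CH(NHCOCH3): amide, 1 C=O (running total 8).
CONHCH3: amide, 1 C=O (running total 9).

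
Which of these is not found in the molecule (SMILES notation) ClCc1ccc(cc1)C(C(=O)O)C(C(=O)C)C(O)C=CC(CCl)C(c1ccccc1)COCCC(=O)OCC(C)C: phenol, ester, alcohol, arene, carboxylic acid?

carboxylic acid: present (CH(COOH) — pendant –COOH: carbonyl C bonded to C and –OH → carboxylic acid).
alcohol: present (CH(OH) — –OH on an sp³ carbon → alcohol (secondary)).
ester: present (CH2COOCH2 — –C(=O)–O–C with C on the carbonyl side → ester).
arene: present (C6H4 — para-disubstituted benzene ring → arene).
phenol: absent. In CH(OH), the –OH is on an sp³ carbon, not on an aromatic ring, so it is an alcohol.

phenol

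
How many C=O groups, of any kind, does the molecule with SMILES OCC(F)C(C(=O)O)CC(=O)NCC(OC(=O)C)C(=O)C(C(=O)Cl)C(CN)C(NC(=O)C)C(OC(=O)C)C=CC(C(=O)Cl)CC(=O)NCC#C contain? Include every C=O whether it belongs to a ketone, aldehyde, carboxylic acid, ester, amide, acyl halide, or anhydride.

CH(COOH): carboxylic acid, 1 C=O (running total 1).
CH2CONHCH2: amide, 1 C=O (running total 2).
CH(OCOCH3): ester, 1 C=O (running total 3).
CO: ketone, 1 C=O (running total 4).
CH(COCl): acyl halide, 1 C=O (running total 5).
CH(NHCOCH3): amide, 1 C=O (running total 6).
CH(OCOCH3): ester, 1 C=O (running total 7).
CH(COCl): acyl halide, 1 C=O (running total 8).
CH2CONHCH2: amide, 1 C=O (running total 9).

9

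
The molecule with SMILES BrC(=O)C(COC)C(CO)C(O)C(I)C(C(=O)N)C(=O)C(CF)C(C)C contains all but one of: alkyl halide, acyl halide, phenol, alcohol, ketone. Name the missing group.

alcohol: present (CH(CH2OH) — pendant –CH2OH on an sp³ backbone C → alcohol).
acyl halide: present (BrCO — –C(=O)Br: carbonyl C bonded to C and to a halogen → acyl halide (not alkyl halide)).
ketone: present (CO — –C(=O)– with carbon on both sides → ketone).
alkyl halide: present (CH(I) — halogen on an sp³ carbon → alkyl halide).
phenol: absent. In each of CH(CH2OH) and CH(OH), the –OH is on an sp³ carbon, not on an aromatic ring, so it is an alcohol.

phenol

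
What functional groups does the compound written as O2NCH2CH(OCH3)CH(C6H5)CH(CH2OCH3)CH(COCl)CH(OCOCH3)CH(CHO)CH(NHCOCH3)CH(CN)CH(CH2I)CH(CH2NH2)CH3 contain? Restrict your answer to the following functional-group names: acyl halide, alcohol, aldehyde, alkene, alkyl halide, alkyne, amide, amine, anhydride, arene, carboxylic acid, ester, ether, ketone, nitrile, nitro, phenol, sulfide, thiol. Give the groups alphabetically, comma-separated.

Reading the structure from left to right:
  O2NCH2: –NO2 on carbon → nitro group.
  CH(OCH3): pendant –OCH3: C–O–C with sp³ C, no adjacent C=O → ether.
  CH(C6H5): pendant –C6H5: benzene ring → arene.
  CH(CH2OCH3): pendant –CH2OCH3: C–O–C linkage → ether.
  CH(COCl): pendant –C(=O)X: carbonyl C bonded to C and halogen → acyl halide.
  CH(OCOCH3): pendant –OC(=O)CH3: an acyloxy group → ester.
  CH(CHO): pendant –CHO: carbonyl C bonded to C and H → aldehyde.
  CH(NHCOCH3): pendant –NHC(=O)CH3: N bonded to a carbonyl → amide (not amine).
  CH(CN): pendant –C≡N: nitrile.
  CH(CH2I): pendant –CH2X: halogen on sp³ carbon → alkyl halide.
  CH(CH2NH2): pendant –CH2NH2: N on sp³ C, no adjacent C=O → amine.

acyl halide, aldehyde, alkyl halide, amide, amine, arene, ester, ether, nitrile, nitro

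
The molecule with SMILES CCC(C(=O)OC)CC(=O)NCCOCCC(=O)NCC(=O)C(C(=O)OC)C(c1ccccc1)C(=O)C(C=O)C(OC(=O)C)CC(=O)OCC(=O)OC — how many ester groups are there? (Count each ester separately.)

5

Working along the chain:
  CH(COOCH3): pendant –COOCH3: carbonyl C bonded to C and –OCH3 → ester.
  CH2CONHCH2: –C(=O)–N– linkage → amide (the N is not an amine).
  CH2OCH2: C–O–C with sp³ carbons on both sides and no adjacent C=O → ether.
  CH2CONHCH2: –C(=O)–N– linkage → amide (the N is not an amine).
  CO: –C(=O)– with carbon on both sides → ketone.
  CH(COOCH3): pendant –COOCH3: carbonyl C bonded to C and –OCH3 → ester.
  CH(C6H5): pendant –C6H5: benzene ring → arene.
  CO: –C(=O)– with carbon on both sides → ketone.
  CH(CHO): pendant –CHO: carbonyl C bonded to C and H → aldehyde.
  CH(OCOCH3): pendant –OC(=O)CH3: an acyloxy group → ester.
  CH2COOCH2: –C(=O)–O–C with C on the carbonyl side → ester.
  COOCH3: –C(=O)OCH3: carbonyl C bonded to C and to –OCH3 → ester (not ketone + ether).
Ester appears at: CH(COOCH3), CH(COOCH3), CH(OCOCH3), CH2COOCH2, COOCH3 → 5.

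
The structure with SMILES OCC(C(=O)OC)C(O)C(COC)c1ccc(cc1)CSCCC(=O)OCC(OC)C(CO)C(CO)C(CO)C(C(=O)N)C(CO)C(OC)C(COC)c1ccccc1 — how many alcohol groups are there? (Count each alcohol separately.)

HO– on an sp³ carbon → alcohol.
pendant –COOCH3: carbonyl C bonded to C and –OCH3 → ester.
–OH on an sp³ carbon → alcohol (secondary).
pendant –CH2OCH3: C–O–C linkage → ether.
para-disubstituted benzene ring → arene.
C–S–C linkage → sulfide (thioether).
–C(=O)–O–C with C on the carbonyl side → ester.
pendant –OCH3: C–O–C with sp³ C, no adjacent C=O → ether.
pendant –CH2OH on an sp³ backbone C → alcohol.
pendant –CH2OH on an sp³ backbone C → alcohol.
pendant –CH2OH on an sp³ backbone C → alcohol.
pendant –CONH2: carbonyl C bonded to C and N → amide.
pendant –CH2OH on an sp³ backbone C → alcohol.
pendant –OCH3: C–O–C with sp³ C, no adjacent C=O → ether.
pendant –CH2OCH3: C–O–C linkage → ether.
–C6H5 phenyl ring → arene.
Alcohol appears at: HOCH2, CH(OH), CH(CH2OH), CH(CH2OH), CH(CH2OH), CH(CH2OH) → 6.

6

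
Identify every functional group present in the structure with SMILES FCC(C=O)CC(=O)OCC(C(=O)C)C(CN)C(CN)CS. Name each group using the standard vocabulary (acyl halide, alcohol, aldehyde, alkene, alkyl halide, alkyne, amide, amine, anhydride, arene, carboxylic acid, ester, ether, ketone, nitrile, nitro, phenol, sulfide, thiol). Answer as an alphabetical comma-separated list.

aldehyde, alkyl halide, amine, ester, ketone, thiol

halogen on an sp³ carbon → alkyl halide.
pendant –CHO: carbonyl C bonded to C and H → aldehyde.
–C(=O)–O–C with C on the carbonyl side → ester.
pendant –COCH3: carbonyl C bonded to two carbons → ketone.
pendant –CH2NH2: N on sp³ C, no adjacent C=O → amine.
pendant –CH2NH2: N on sp³ C, no adjacent C=O → amine.
–SH on an sp³ carbon → thiol.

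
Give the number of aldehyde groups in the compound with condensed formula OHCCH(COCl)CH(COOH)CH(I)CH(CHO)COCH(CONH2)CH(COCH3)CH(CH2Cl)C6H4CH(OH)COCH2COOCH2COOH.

2

Working along the chain:
  OHC: terminal –CHO: carbonyl C bonded to H and C → aldehyde.
  CH(COCl): pendant –C(=O)X: carbonyl C bonded to C and halogen → acyl halide.
  CH(COOH): pendant –COOH: carbonyl C bonded to C and –OH → carboxylic acid.
  CH(I): halogen on an sp³ carbon → alkyl halide.
  CH(CHO): pendant –CHO: carbonyl C bonded to C and H → aldehyde.
  CO: –C(=O)– with carbon on both sides → ketone.
  CH(CONH2): pendant –CONH2: carbonyl C bonded to C and N → amide.
  CH(COCH3): pendant –COCH3: carbonyl C bonded to two carbons → ketone.
  CH(CH2Cl): pendant –CH2X: halogen on sp³ carbon → alkyl halide.
  C6H4: para-disubstituted benzene ring → arene.
  CH(OH): –OH on an sp³ carbon → alcohol (secondary).
  CO: –C(=O)– with carbon on both sides → ketone.
  CH2COOCH2: –C(=O)–O–C with C on the carbonyl side → ester.
  COOH: –COOH: carbonyl C bonded to –OH and C → carboxylic acid (the –OH is not a separate alcohol).
Aldehyde appears at: OHC, CH(CHO) → 2.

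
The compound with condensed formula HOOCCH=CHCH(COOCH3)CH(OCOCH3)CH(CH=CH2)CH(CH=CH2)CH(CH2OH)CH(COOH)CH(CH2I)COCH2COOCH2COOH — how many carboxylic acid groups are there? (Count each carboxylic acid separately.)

3

Taking each segment in turn:
  HOOC: –COOH: carbonyl C bonded to –OH and C → carboxylic acid (the –OH is not a separate alcohol).
  CH=CH: C=C double bond → alkene.
  CH(COOCH3): pendant –COOCH3: carbonyl C bonded to C and –OCH3 → ester.
  CH(OCOCH3): pendant –OC(=O)CH3: an acyloxy group → ester.
  CH(CH=CH2): pendant –CH=CH2: C=C double bond → alkene.
  CH(CH=CH2): pendant –CH=CH2: C=C double bond → alkene.
  CH(CH2OH): pendant –CH2OH on an sp³ backbone C → alcohol.
  CH(COOH): pendant –COOH: carbonyl C bonded to C and –OH → carboxylic acid.
  CH(CH2I): pendant –CH2X: halogen on sp³ carbon → alkyl halide.
  CO: –C(=O)– with carbon on both sides → ketone.
  CH2COOCH2: –C(=O)–O–C with C on the carbonyl side → ester.
  COOH: –COOH: carbonyl C bonded to –OH and C → carboxylic acid (the –OH is not a separate alcohol).
Carboxylic acid appears at: HOOC, CH(COOH), COOH → 3.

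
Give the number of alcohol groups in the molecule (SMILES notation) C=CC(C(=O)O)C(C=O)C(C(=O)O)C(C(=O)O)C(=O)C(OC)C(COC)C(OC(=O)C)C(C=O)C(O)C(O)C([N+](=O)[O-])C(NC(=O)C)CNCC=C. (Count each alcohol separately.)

2

C=C double bond → alkene.
pendant –COOH: carbonyl C bonded to C and –OH → carboxylic acid.
pendant –CHO: carbonyl C bonded to C and H → aldehyde.
pendant –COOH: carbonyl C bonded to C and –OH → carboxylic acid.
pendant –COOH: carbonyl C bonded to C and –OH → carboxylic acid.
–C(=O)– with carbon on both sides → ketone.
pendant –OCH3: C–O–C with sp³ C, no adjacent C=O → ether.
pendant –CH2OCH3: C–O–C linkage → ether.
pendant –OC(=O)CH3: an acyloxy group → ester.
pendant –CHO: carbonyl C bonded to C and H → aldehyde.
–OH on an sp³ carbon → alcohol (secondary).
–OH on an sp³ carbon → alcohol (secondary).
–NO2 on an sp³ carbon → nitro (the N=O is not a carbonyl).
pendant –NHC(=O)CH3: N bonded to a carbonyl → amide (not amine).
C–N–C with sp³ carbons and no adjacent C=O → amine (secondary).
C=C double bond → alkene.
Alcohol appears at: CH(OH), CH(OH) → 2.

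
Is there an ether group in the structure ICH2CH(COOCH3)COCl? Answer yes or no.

no

halogen on an sp³ carbon → alkyl halide.
pendant –COOCH3: carbonyl C bonded to C and –OCH3 → ester.
–C(=O)Cl: carbonyl C bonded to C and to a halogen → acyl halide (not alkyl halide).
In CH(COOCH3), the C–O–C oxygen is adjacent to a C=O, so it belongs to an ester, not an ether.
The groups actually present are: acyl halide, alkyl halide, ester.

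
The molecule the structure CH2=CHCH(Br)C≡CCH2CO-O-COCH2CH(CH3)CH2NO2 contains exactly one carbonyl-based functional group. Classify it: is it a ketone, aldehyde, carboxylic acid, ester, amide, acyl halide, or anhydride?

The carbonyl is in the CH2CO-O-COCH2 segment: two acyl groups sharing one oxygen, –C(=O)–O–C(=O)– → anhydride.

anhydride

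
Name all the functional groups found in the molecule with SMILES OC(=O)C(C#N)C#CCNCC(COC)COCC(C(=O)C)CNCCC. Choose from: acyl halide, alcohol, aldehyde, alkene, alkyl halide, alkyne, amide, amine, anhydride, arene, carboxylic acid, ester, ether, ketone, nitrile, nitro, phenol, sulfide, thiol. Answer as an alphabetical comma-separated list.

Reading the structure from left to right:
  HOOC: –COOH: carbonyl C bonded to –OH and C → carboxylic acid (the –OH is not a separate alcohol).
  CH(CN): pendant –C≡N: nitrile.
  C≡C: C≡C triple bond → alkyne.
  CH2NHCH2: C–N–C with sp³ carbons and no adjacent C=O → amine (secondary).
  CH(CH2OCH3): pendant –CH2OCH3: C–O–C linkage → ether.
  CH2OCH2: C–O–C with sp³ carbons on both sides and no adjacent C=O → ether.
  CH(COCH3): pendant –COCH3: carbonyl C bonded to two carbons → ketone.
  CH2NHCH2: C–N–C with sp³ carbons and no adjacent C=O → amine (secondary).

alkyne, amine, carboxylic acid, ether, ketone, nitrile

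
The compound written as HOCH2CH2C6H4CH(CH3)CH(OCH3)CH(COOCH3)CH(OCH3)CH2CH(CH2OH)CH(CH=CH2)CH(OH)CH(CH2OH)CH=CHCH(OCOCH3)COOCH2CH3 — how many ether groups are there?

2

Working along the chain:
  HOCH2: HO– on an sp³ carbon → alcohol.
  C6H4: para-disubstituted benzene ring → arene.
  CH(OCH3): pendant –OCH3: C–O–C with sp³ C, no adjacent C=O → ether.
  CH(COOCH3): pendant –COOCH3: carbonyl C bonded to C and –OCH3 → ester.
  CH(OCH3): pendant –OCH3: C–O–C with sp³ C, no adjacent C=O → ether.
  CH(CH2OH): pendant –CH2OH on an sp³ backbone C → alcohol.
  CH(CH=CH2): pendant –CH=CH2: C=C double bond → alkene.
  CH(OH): –OH on an sp³ carbon → alcohol (secondary).
  CH(CH2OH): pendant –CH2OH on an sp³ backbone C → alcohol.
  CH=CH: C=C double bond → alkene.
  CH(OCOCH3): pendant –OC(=O)CH3: an acyloxy group → ester.
  COOCH2CH3: –C(=O)OCH2CH3: carbonyl C bonded to C and to –OEt → ester.
Ether appears at: CH(OCH3), CH(OCH3) → 2.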